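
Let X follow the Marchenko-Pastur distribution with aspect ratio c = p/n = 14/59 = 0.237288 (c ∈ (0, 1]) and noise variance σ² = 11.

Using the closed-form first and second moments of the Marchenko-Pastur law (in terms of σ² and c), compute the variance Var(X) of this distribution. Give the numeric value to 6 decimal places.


Recall the MP moments m_1 = E[X] = σ² and m_2 = E[X²] = σ⁴ (1 + c).
m_1 = E[X] = σ² = 11, so m_1² = 121.
m_2 = E[X²] = σ⁴ (1 + c) = 121 · (1 + 0.237288) = 121 · 1.237288 = 149.711864.
(Note m_2 − m_1² simplifies to c · σ⁴ = 0.237288 · 121.)

Var(X) = m_2 − m_1² = 149.711864 − 121 = 28.711864.


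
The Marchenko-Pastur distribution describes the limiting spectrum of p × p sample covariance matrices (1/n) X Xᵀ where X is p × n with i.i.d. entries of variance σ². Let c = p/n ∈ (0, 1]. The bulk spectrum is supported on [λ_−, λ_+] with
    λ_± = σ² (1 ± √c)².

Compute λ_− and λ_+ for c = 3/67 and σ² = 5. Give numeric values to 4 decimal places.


c = 3/67 = 0.044776; √c = 0.211604.
λ_− = σ² (1 − √c)² = 5 · (1 − 0.211604)² = 5 · (0.788396)² = 3.107844.
λ_+ = σ² (1 + √c)² = 5 · (1 + 0.211604)² = 5 · (1.211604)² = 7.339917.

Rounded to 4 decimal places: λ_− ≈ 3.1078, λ_+ ≈ 7.3399.


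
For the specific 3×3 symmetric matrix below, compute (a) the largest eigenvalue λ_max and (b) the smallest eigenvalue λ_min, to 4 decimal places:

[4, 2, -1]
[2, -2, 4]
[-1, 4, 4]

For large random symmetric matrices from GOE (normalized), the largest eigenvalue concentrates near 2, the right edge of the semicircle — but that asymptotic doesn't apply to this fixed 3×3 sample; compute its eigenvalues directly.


Since M is real symmetric, all three eigenvalues are real; they are the roots of det(λI − M) = λ³ − (tr M) λ² + s λ − det M, where s is the sum of the principal 2×2 minors.
tr M = 4 + (-2) + 4 = 6.
s = (4·(-2) − 2²) + (4·4 − (-1)²) + ((-2)·4 − 4²) = -12 + 15 + (-24) = -21.
det M (expand along row 1) = 4·(-24) − 2·12 + (-1)·6 = -126.
Characteristic polynomial: λ³ − 6λ² − 21λ + 126 = 0.
Substitute λ = y + (tr M)/3 = y + 2.000000 to remove the quadratic term: y³ + p·y + q = 0 with p = s − (tr M)²/3 = -33.000000 and q = −2(tr M)³/27 + (tr M)·s/3 − det M = 68.000000.
Three real roots ⇒ use the trigonometric (Viète) form: r = 2√(−p/3) = 6.633250, φ = arccos(3q/(p·r)) = arccos(-0.931944) = 2.770534 rad.
y_k = r·cos(φ/3 − 2πk/3) for k = 0, 1, 2 gives y = 4.000000, 2.582576, -6.582576.
λ_k = y_k + 2.000000 gives λ = 6.0000, 4.5826, -4.5826 (check: the sum is 6.0000 = tr M).

Hence λ_max = 6.0000 and λ_min = -4.5826.


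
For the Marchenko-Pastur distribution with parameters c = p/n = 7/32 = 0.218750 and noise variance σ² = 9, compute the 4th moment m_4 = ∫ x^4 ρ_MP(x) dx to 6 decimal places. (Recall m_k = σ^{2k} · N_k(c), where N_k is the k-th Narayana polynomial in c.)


E[X⁴] = σ⁸ (1 + 6c + 6c² + c³) (fourth MP moment). With σ² = 9 (so σ⁸ = 6561) and c = 7/32 = 0.218750: E[X⁴] = 6561 · (1 + 6·0.218750 + 6·(0.218750)² + (0.218750)³) = 6561 · 2.610077.

So E[X^4] = 17124.714569.


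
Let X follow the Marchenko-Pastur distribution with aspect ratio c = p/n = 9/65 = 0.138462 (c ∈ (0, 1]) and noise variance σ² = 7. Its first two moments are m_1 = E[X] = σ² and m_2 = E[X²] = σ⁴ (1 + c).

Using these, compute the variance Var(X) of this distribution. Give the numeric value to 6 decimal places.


m_1 = E[X] = σ² = 7, so m_1² = 49.
m_2 = E[X²] = σ⁴ (1 + c) = 49 · (1 + 0.138462) = 49 · 1.138462 = 55.784615.
(Note m_2 − m_1² simplifies to c · σ⁴ = 0.138462 · 49.)

Var(X) = m_2 − m_1² = 55.784615 − 49 = 6.784615.


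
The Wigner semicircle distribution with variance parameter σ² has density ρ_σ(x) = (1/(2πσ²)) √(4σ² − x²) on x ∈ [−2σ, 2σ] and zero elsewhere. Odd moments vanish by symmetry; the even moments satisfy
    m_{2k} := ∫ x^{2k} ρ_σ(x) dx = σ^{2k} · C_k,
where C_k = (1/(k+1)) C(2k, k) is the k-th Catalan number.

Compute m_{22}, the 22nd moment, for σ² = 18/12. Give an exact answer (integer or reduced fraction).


By the scaled semicircle moment identity, m_{2k} = σ^{2k} · C_k with k = 11.
C_11 = (1/(k+1)) · C(2k, k) = (1/12) · C(22, 11) = (1/12) · 705432 = 58786.
σ^{2k} = (σ²)^k = (18/12)^11 = 177147/2048.

Therefore m_{22} = σ^{22} · C_11 = (177147/2048) · 58786 = 5206881771/1024.


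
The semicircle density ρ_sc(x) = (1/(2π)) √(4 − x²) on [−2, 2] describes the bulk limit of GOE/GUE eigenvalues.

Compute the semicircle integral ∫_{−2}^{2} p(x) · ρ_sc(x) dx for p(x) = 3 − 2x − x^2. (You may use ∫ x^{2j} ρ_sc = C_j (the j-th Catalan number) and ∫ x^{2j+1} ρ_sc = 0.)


Write p(x) = Σ a_i x^i, split into monomials and integrate each against ρ_sc separately.
Using ∫ x^{2j} ρ_sc = C_j = (1/(j+1)) C(2j, j) (Catalan numbers) and ∫ x^{2j+1} ρ_sc = 0 (odd monomials vanish by symmetry):
  i = 0 (even): a_0 · C_{0} = 3 · 1 = 3
  i = 1 (odd): ∫ x^1 ρ_sc = 0 (vanishes)
  i = 2 (even): a_2 · C_{1} = -1 · 1 = -1

Summing the contributions: ∫_{−2}^{2} p(x) ρ_sc(x) dx = 3 + (-1) = 2.


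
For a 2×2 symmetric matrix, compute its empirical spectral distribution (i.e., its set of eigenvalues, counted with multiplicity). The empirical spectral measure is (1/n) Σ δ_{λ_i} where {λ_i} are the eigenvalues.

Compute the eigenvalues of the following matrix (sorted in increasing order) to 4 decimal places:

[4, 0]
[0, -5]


Since M is real symmetric, both eigenvalues are real; they are the roots of det(λI − M) = λ² − (tr M) λ + det M.
tr M = 4 + (-5) = -1.
det M = 4·(-5) − 0² = -20 − 0 = -20.
Characteristic polynomial: λ² + λ − 20 = 0.
Discriminant Δ = (tr M)² − 4·det M = 1 − (-80) = 81; √Δ = 9.000000.
λ = (tr M ± √Δ)/2 = (-1 ± 9.000000)/2, giving (tr M − √Δ)/2 = -5.0000 and (tr M + √Δ)/2 = 4.0000.

Eigenvalues sorted in increasing order: [-5.0000, 4.0000].


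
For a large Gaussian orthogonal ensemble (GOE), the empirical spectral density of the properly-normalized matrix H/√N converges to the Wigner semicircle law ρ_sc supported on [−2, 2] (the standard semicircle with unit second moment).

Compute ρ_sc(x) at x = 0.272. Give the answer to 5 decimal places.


ρ_sc(x) = (1/(2π)) √(4 − x²). With x = 0.272:
  4 − x² = 4 − (0.272)² = 4 − 0.073984 = 3.926016.
  √(4 − x²) = 1.981418.
  1/(2π) = 0.159155.
  ρ_sc(0.272) = 0.159155 · 1.981418 = 0.315352.

Rounded to 5 decimal places: ρ_sc(0.272) ≈ 0.31535.


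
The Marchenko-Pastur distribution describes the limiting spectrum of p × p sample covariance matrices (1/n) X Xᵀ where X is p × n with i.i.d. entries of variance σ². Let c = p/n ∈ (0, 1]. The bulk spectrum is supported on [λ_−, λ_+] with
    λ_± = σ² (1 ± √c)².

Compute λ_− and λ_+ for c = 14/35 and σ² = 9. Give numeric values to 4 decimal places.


c = 14/35 = 0.400000; √c = 0.632456.
λ_− = σ² (1 − √c)² = 9 · (1 − 0.632456)² = 9 · (0.367544)² = 1.215800.
λ_+ = σ² (1 + √c)² = 9 · (1 + 0.632456)² = 9 · (1.632456)² = 23.984200.

Rounded to 4 decimal places: λ_− ≈ 1.2158, λ_+ ≈ 23.9842.


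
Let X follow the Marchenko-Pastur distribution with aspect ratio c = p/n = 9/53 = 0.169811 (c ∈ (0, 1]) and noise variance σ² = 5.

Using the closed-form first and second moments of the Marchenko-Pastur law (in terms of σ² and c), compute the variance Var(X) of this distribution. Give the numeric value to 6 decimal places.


Recall the MP moments m_1 = E[X] = σ² and m_2 = E[X²] = σ⁴ (1 + c).
m_1 = E[X] = σ² = 5, so m_1² = 25.
m_2 = E[X²] = σ⁴ (1 + c) = 25 · (1 + 0.169811) = 25 · 1.169811 = 29.245283.
(Note m_2 − m_1² simplifies to c · σ⁴ = 0.169811 · 25.)

Var(X) = m_2 − m_1² = 29.245283 − 25 = 4.245283.


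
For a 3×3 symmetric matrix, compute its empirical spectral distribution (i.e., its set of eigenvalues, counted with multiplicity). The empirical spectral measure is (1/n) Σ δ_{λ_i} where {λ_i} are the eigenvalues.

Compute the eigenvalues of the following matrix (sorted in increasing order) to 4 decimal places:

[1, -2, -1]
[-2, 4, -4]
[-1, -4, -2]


Since M is real symmetric, all three eigenvalues are real; they are the roots of det(λI − M) = λ³ − (tr M) λ² + s λ − det M, where s is the sum of the principal 2×2 minors.
tr M = 1 + 4 + (-2) = 3.
s = (1·4 − (-2)²) + (1·(-2) − (-1)²) + (4·(-2) − (-4)²) = 0 + (-3) + (-24) = -27.
det M (expand along row 1) = 1·(-24) − (-2)·0 + (-1)·12 = -36.
Characteristic polynomial: λ³ − 3λ² − 27λ + 36 = 0.
Substitute λ = y + (tr M)/3 = y + 1.000000 to remove the quadratic term: y³ + p·y + q = 0 with p = s − (tr M)²/3 = -30.000000 and q = −2(tr M)³/27 + (tr M)·s/3 − det M = 7.000000.
Three real roots ⇒ use the trigonometric (Viète) form: r = 2√(−p/3) = 6.324555, φ = arccos(3q/(p·r)) = arccos(-0.110680) = 1.681703 rad.
y_k = r·cos(φ/3 − 2πk/3) for k = 0, 1, 2 gives y = 5.356604, 0.233759, -5.590363.
λ_k = y_k + 1.000000 gives λ = 6.3566, 1.2338, -4.5904 (check: the sum is 3.0000 = tr M).

Eigenvalues sorted in increasing order: [-4.5904, 1.2338, 6.3566].


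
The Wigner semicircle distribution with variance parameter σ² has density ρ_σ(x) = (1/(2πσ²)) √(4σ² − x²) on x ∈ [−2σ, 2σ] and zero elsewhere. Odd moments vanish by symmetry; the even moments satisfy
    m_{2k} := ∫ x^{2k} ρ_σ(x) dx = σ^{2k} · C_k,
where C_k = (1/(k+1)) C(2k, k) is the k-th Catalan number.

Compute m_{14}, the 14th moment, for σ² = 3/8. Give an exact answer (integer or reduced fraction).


By the scaled semicircle moment identity, m_{2k} = σ^{2k} · C_k with k = 7.
C_7 = (1/(k+1)) · C(2k, k) = (1/8) · C(14, 7) = (1/8) · 3432 = 429.
σ^{2k} = (σ²)^k = (3/8)^7 = 2187/2097152.

Therefore m_{14} = σ^{14} · C_7 = (2187/2097152) · 429 = 938223/2097152.


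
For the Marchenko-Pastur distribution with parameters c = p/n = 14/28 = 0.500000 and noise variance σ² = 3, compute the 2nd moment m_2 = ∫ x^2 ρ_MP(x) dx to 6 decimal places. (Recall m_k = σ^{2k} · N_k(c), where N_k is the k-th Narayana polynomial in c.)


E[X²] = σ⁴ (1 + c) (second MP moment). With σ² = 3 (so σ⁴ = 9) and c = 14/28 = 0.500000: E[X²] = 9 · (1 + 0.500000) = 9 · 1.500000.

So E[X^2] = 13.500000.


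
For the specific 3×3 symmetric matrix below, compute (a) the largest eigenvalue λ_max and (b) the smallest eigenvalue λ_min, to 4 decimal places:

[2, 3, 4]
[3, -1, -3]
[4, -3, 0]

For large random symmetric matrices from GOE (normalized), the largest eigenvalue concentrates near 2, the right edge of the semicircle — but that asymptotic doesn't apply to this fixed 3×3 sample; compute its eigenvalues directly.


Since M is real symmetric, all three eigenvalues are real; they are the roots of det(λI − M) = λ³ − (tr M) λ² + s λ − det M, where s is the sum of the principal 2×2 minors.
tr M = 2 + (-1) + 0 = 1.
s = (2·(-1) − 3²) + (2·0 − 4²) + ((-1)·0 − (-3)²) = -11 + (-16) + (-9) = -36.
det M (expand along row 1) = 2·(-9) − 3·12 + 4·(-5) = -74.
Characteristic polynomial: λ³ − λ² − 36λ + 74 = 0.
Substitute λ = y + (tr M)/3 = y + 0.333333 to remove the quadratic term: y³ + p·y + q = 0 with p = s − (tr M)²/3 = -36.333333 and q = −2(tr M)³/27 + (tr M)·s/3 − det M = 61.925926.
Three real roots ⇒ use the trigonometric (Viète) form: r = 2√(−p/3) = 6.960204, φ = arccos(3q/(p·r)) = arccos(-0.734626) = 2.395912 rad.
y_k = r·cos(φ/3 − 2πk/3) for k = 0, 1, 2 gives y = 4.856020, 1.890281, -6.746301.
λ_k = y_k + 0.333333 gives λ = 5.1894, 2.2236, -6.4130 (check: the sum is 1.0000 = tr M).

Hence λ_max = 5.1894 and λ_min = -6.4130.


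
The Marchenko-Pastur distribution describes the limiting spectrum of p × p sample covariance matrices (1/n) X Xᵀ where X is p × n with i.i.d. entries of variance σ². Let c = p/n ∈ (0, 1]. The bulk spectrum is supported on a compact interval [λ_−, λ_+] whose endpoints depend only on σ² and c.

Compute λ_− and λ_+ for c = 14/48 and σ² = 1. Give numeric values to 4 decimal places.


c = 14/48 = 0.291667; √c = 0.540062.
λ_− = σ² (1 − √c)² = 1 · (1 − 0.540062)² = 1 · (0.459938)² = 0.211543.
λ_+ = σ² (1 + √c)² = 1 · (1 + 0.540062)² = 1 · (1.540062)² = 2.371790.

Rounded to 4 decimal places: λ_− ≈ 0.2115, λ_+ ≈ 2.3718.


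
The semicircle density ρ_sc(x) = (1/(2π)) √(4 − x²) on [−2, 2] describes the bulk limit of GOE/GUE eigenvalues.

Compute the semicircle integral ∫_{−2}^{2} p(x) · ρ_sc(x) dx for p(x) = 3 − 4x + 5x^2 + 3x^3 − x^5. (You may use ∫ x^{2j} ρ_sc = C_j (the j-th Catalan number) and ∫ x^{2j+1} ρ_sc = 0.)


Write p(x) = Σ a_i x^i, split into monomials and integrate each against ρ_sc separately.
Using ∫ x^{2j} ρ_sc = C_j = (1/(j+1)) C(2j, j) (Catalan numbers) and ∫ x^{2j+1} ρ_sc = 0 (odd monomials vanish by symmetry):
  i = 0 (even): a_0 · C_{0} = 3 · 1 = 3
  i = 1 (odd): ∫ x^1 ρ_sc = 0 (vanishes)
  i = 2 (even): a_2 · C_{1} = 5 · 1 = 5
  i = 3 (odd): ∫ x^3 ρ_sc = 0 (vanishes)
  i = 5 (odd): ∫ x^5 ρ_sc = 0 (vanishes)

Summing the contributions: ∫_{−2}^{2} p(x) ρ_sc(x) dx = 3 + 5 = 8.


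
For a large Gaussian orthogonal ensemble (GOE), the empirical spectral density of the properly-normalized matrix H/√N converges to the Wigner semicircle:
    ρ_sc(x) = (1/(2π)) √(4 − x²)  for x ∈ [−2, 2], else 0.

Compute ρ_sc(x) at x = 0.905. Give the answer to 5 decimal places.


ρ_sc(x) = (1/(2π)) √(4 − x²). With x = 0.905:
  4 − x² = 4 − (0.905)² = 4 − 0.819025 = 3.180975.
  √(4 − x²) = 1.783529.
  1/(2π) = 0.159155.
  ρ_sc(0.905) = 0.159155 · 1.783529 = 0.283857.

Rounded to 5 decimal places: ρ_sc(0.905) ≈ 0.28386.


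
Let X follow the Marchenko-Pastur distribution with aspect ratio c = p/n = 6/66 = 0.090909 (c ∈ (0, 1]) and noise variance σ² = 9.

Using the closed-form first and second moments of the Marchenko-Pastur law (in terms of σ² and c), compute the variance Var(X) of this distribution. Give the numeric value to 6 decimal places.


Recall the MP moments m_1 = E[X] = σ² and m_2 = E[X²] = σ⁴ (1 + c).
m_1 = E[X] = σ² = 9, so m_1² = 81.
m_2 = E[X²] = σ⁴ (1 + c) = 81 · (1 + 0.090909) = 81 · 1.090909 = 88.363636.
(Note m_2 − m_1² simplifies to c · σ⁴ = 0.090909 · 81.)

Var(X) = m_2 − m_1² = 88.363636 − 81 = 7.363636.


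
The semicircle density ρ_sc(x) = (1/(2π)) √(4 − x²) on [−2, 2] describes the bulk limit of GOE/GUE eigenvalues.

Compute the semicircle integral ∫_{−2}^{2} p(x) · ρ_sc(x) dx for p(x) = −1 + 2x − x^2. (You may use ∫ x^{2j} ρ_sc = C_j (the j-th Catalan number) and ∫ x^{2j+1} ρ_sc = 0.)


Write p(x) = Σ a_i x^i, split into monomials and integrate each against ρ_sc separately.
Using ∫ x^{2j} ρ_sc = C_j = (1/(j+1)) C(2j, j) (Catalan numbers) and ∫ x^{2j+1} ρ_sc = 0 (odd monomials vanish by symmetry):
  i = 0 (even): a_0 · C_{0} = -1 · 1 = -1
  i = 1 (odd): ∫ x^1 ρ_sc = 0 (vanishes)
  i = 2 (even): a_2 · C_{1} = -1 · 1 = -1

Summing the contributions: ∫_{−2}^{2} p(x) ρ_sc(x) dx = (-1) + (-1) = -2.


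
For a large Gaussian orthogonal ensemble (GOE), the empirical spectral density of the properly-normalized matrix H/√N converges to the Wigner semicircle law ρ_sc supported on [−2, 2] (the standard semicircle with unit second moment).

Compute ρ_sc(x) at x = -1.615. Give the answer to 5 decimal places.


ρ_sc(x) = (1/(2π)) √(4 − x²). With x = -1.615:
  4 − x² = 4 − (-1.615)² = 4 − 2.608225 = 1.391775.
  √(4 − x²) = 1.179735.
  1/(2π) = 0.159155.
  ρ_sc(-1.615) = 0.159155 · 1.179735 = 0.187761.

Rounded to 5 decimal places: ρ_sc(-1.615) ≈ 0.18776.


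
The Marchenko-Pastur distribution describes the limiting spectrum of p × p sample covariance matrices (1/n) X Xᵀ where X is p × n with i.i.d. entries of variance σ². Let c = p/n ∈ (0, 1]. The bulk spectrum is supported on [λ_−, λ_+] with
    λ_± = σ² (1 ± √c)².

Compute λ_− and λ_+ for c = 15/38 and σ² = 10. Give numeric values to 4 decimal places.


c = 15/38 = 0.394737; √c = 0.628281.
λ_− = σ² (1 − √c)² = 10 · (1 − 0.628281)² = 10 · (0.371719)² = 1.381751.
λ_+ = σ² (1 + √c)² = 10 · (1 + 0.628281)² = 10 · (1.628281)² = 26.512986.

Rounded to 4 decimal places: λ_− ≈ 1.3818, λ_+ ≈ 26.5130.


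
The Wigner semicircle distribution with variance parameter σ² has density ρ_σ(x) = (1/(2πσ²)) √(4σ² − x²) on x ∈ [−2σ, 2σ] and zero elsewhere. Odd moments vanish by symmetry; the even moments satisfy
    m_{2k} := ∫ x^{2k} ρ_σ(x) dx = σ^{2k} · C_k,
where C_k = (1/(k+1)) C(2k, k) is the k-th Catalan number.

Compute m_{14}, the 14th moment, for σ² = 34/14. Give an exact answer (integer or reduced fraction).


By the scaled semicircle moment identity, m_{2k} = σ^{2k} · C_k with k = 7.
C_7 = (1/(k+1)) · C(2k, k) = (1/8) · C(14, 7) = (1/8) · 3432 = 429.
σ^{2k} = (σ²)^k = (34/14)^7 = 410338673/823543.

Therefore m_{14} = σ^{14} · C_7 = (410338673/823543) · 429 = 176035290717/823543.


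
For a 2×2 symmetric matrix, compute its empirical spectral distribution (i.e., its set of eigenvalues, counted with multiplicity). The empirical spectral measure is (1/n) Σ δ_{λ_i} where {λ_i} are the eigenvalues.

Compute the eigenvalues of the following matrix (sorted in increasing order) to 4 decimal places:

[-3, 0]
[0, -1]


Since M is real symmetric, both eigenvalues are real; they are the roots of det(λI − M) = λ² − (tr M) λ + det M.
tr M = -3 + (-1) = -4.
det M = (-3)·(-1) − 0² = 3 − 0 = 3.
Characteristic polynomial: λ² + 4λ + 3 = 0.
Discriminant Δ = (tr M)² − 4·det M = 16 − 12 = 4; √Δ = 2.000000.
λ = (tr M ± √Δ)/2 = (-4 ± 2.000000)/2, giving (tr M − √Δ)/2 = -3.0000 and (tr M + √Δ)/2 = -1.0000.

Eigenvalues sorted in increasing order: [-3.0000, -1.0000].


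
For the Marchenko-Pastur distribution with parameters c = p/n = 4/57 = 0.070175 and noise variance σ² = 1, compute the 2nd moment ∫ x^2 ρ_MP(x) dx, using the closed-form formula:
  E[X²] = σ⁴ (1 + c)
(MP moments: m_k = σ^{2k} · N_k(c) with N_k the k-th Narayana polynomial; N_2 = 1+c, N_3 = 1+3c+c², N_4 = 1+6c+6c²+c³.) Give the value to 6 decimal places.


E[X²] = σ⁴ (1 + c) (second MP moment). With σ² = 1 (so σ⁴ = 1) and c = 4/57 = 0.070175: E[X²] = 1 · (1 + 0.070175) = 1 · 1.070175.

So E[X^2] = 1.070175.


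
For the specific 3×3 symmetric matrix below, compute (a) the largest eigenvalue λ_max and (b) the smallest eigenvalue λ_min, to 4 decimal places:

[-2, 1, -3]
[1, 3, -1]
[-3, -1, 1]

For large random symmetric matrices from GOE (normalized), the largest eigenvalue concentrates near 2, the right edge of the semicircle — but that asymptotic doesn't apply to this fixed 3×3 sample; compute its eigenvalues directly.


Since M is real symmetric, all three eigenvalues are real; they are the roots of det(λI − M) = λ³ − (tr M) λ² + s λ − det M, where s is the sum of the principal 2×2 minors.
tr M = -2 + 3 + 1 = 2.
s = ((-2)·3 − 1²) + ((-2)·1 − (-3)²) + (3·1 − (-1)²) = -7 + (-11) + 2 = -16.
det M (expand along row 1) = (-2)·2 − 1·(-2) + (-3)·8 = -26.
Characteristic polynomial: λ³ − 2λ² − 16λ + 26 = 0.
Substitute λ = y + (tr M)/3 = y + 0.666667 to remove the quadratic term: y³ + p·y + q = 0 with p = s − (tr M)²/3 = -17.333333 and q = −2(tr M)³/27 + (tr M)·s/3 − det M = 14.740741.
Three real roots ⇒ use the trigonometric (Viète) form: r = 2√(−p/3) = 4.807402, φ = arccos(3q/(p·r)) = arccos(-0.530699) = 2.130221 rad.
y_k = r·cos(φ/3 − 2πk/3) for k = 0, 1, 2 gives y = 3.645519, 0.891273, -4.536793.
λ_k = y_k + 0.666667 gives λ = 4.3122, 1.5579, -3.8701 (check: the sum is 2.0000 = tr M).

Hence λ_max = 4.3122 and λ_min = -3.8701.


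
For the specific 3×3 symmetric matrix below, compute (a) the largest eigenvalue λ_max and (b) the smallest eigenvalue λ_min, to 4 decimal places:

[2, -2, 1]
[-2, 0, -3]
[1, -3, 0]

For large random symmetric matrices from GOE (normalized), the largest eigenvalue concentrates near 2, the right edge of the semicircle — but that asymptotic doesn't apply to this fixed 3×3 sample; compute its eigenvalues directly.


Since M is real symmetric, all three eigenvalues are real; they are the roots of det(λI − M) = λ³ − (tr M) λ² + s λ − det M, where s is the sum of the principal 2×2 minors.
tr M = 2 + 0 + 0 = 2.
s = (2·0 − (-2)²) + (2·0 − 1²) + (0·0 − (-3)²) = -4 + (-1) + (-9) = -14.
det M (expand along row 1) = 2·(-9) − (-2)·3 + 1·6 = -6.
Characteristic polynomial: λ³ − 2λ² − 14λ + 6 = 0.
Substitute λ = y + (tr M)/3 = y + 0.666667 to remove the quadratic term: y³ + p·y + q = 0 with p = s − (tr M)²/3 = -15.333333 and q = −2(tr M)³/27 + (tr M)·s/3 − det M = -3.925926.
Three real roots ⇒ use the trigonometric (Viète) form: r = 2√(−p/3) = 4.521553, φ = arccos(3q/(p·r)) = arccos(0.169879) = 1.400090 rad.
y_k = r·cos(φ/3 − 2πk/3) for k = 0, 1, 2 gives y = 4.038016, -0.257148, -3.780869.
λ_k = y_k + 0.666667 gives λ = 4.7047, 0.4095, -3.1142 (check: the sum is 2.0000 = tr M).

Hence λ_max = 4.7047 and λ_min = -3.1142.


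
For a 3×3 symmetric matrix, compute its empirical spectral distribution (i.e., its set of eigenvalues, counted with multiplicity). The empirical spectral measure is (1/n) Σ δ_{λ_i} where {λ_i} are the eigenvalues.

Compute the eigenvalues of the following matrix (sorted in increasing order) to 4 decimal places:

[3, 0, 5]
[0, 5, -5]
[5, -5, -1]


Since M is real symmetric, all three eigenvalues are real; they are the roots of det(λI − M) = λ³ − (tr M) λ² + s λ − det M, where s is the sum of the principal 2×2 minors.
tr M = 3 + 5 + (-1) = 7.
s = (3·5 − 0²) + (3·(-1) − 5²) + (5·(-1) − (-5)²) = 15 + (-28) + (-30) = -43.
det M (expand along row 1) = 3·(-30) − 0·25 + 5·(-25) = -215.
Characteristic polynomial: λ³ − 7λ² − 43λ + 215 = 0.
Substitute λ = y + (tr M)/3 = y + 2.333333 to remove the quadratic term: y³ + p·y + q = 0 with p = s − (tr M)²/3 = -59.333333 and q = −2(tr M)³/27 + (tr M)·s/3 − det M = 89.259259.
Three real roots ⇒ use the trigonometric (Viète) form: r = 2√(−p/3) = 8.894443, φ = arccos(3q/(p·r)) = arccos(-0.507408) = 2.102970 rad.
y_k = r·cos(φ/3 − 2πk/3) for k = 0, 1, 2 gives y = 6.797169, 1.569534, -8.366703.
λ_k = y_k + 2.333333 gives λ = 9.1305, 3.9029, -6.0334 (check: the sum is 7.0000 = tr M).

Eigenvalues sorted in increasing order: [-6.0334, 3.9029, 9.1305].


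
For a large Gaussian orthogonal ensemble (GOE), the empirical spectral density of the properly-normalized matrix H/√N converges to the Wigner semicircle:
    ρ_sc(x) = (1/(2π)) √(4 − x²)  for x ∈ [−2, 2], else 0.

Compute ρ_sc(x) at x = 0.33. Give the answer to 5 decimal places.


ρ_sc(x) = (1/(2π)) √(4 − x²). With x = 0.33:
  4 − x² = 4 − (0.33)² = 4 − 0.108900 = 3.891100.
  √(4 − x²) = 1.972587.
  1/(2π) = 0.159155.
  ρ_sc(0.33) = 0.159155 · 1.972587 = 0.313947.

Rounded to 5 decimal places: ρ_sc(0.33) ≈ 0.31395.


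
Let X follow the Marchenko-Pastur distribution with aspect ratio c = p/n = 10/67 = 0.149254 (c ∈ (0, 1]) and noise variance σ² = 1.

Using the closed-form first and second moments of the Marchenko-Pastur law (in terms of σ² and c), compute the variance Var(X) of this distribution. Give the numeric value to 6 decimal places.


Recall the MP moments m_1 = E[X] = σ² and m_2 = E[X²] = σ⁴ (1 + c).
m_1 = E[X] = σ² = 1, so m_1² = 1.
m_2 = E[X²] = σ⁴ (1 + c) = 1 · (1 + 0.149254) = 1 · 1.149254 = 1.149254.
(Note m_2 − m_1² simplifies to c · σ⁴ = 0.149254 · 1.)

Var(X) = m_2 − m_1² = 1.149254 − 1 = 0.149254.


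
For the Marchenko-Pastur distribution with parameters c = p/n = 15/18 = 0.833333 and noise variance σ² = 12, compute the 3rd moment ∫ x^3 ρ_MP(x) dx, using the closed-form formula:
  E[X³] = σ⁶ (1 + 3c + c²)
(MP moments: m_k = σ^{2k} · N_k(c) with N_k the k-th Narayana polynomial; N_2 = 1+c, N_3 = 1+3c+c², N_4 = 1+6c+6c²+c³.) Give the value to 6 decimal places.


E[X³] = σ⁶ (1 + 3c + c²) (third MP moment). With σ² = 12 (so σ⁶ = 1728) and c = 15/18 = 0.833333: E[X³] = 1728 · (1 + 3·0.833333 + (0.833333)²) = 1728 · 4.194444.

So E[X^3] = 7248.000000.


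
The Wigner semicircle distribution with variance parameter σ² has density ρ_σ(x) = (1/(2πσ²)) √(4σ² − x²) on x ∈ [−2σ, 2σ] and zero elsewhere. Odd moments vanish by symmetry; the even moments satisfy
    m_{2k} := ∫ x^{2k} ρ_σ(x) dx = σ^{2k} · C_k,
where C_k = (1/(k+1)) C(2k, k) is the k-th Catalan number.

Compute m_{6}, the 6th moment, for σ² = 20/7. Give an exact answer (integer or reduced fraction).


By the scaled semicircle moment identity, m_{2k} = σ^{2k} · C_k with k = 3.
C_3 = (1/(k+1)) · C(2k, k) = (1/4) · C(6, 3) = (1/4) · 20 = 5.
σ^{2k} = (σ²)^k = (20/7)^3 = 8000/343.

Therefore m_{6} = σ^{6} · C_3 = (8000/343) · 5 = 40000/343.


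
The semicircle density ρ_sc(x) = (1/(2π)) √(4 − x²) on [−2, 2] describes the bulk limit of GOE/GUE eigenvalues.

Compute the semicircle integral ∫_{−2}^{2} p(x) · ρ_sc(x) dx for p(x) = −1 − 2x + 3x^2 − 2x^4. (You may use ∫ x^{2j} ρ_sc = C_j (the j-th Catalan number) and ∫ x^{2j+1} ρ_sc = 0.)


Write p(x) = Σ a_i x^i, split into monomials and integrate each against ρ_sc separately.
Using ∫ x^{2j} ρ_sc = C_j = (1/(j+1)) C(2j, j) (Catalan numbers) and ∫ x^{2j+1} ρ_sc = 0 (odd monomials vanish by symmetry):
  i = 0 (even): a_0 · C_{0} = -1 · 1 = -1
  i = 1 (odd): ∫ x^1 ρ_sc = 0 (vanishes)
  i = 2 (even): a_2 · C_{1} = 3 · 1 = 3
  i = 4 (even): a_4 · C_{2} = -2 · 2 = -4

Summing the contributions: ∫_{−2}^{2} p(x) ρ_sc(x) dx = (-1) + 3 + (-4) = -2.


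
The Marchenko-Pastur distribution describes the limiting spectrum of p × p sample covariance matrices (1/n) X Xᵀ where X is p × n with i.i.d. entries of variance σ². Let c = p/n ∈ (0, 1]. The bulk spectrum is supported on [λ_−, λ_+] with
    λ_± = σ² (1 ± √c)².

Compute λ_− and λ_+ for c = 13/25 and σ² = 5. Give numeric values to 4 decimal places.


c = 13/25 = 0.520000; √c = 0.721110.
λ_− = σ² (1 − √c)² = 5 · (1 − 0.721110)² = 5 · (0.278890)² = 0.388897.
λ_+ = σ² (1 + √c)² = 5 · (1 + 0.721110)² = 5 · (1.721110)² = 14.811103.

Rounded to 4 decimal places: λ_− ≈ 0.3889, λ_+ ≈ 14.8111.


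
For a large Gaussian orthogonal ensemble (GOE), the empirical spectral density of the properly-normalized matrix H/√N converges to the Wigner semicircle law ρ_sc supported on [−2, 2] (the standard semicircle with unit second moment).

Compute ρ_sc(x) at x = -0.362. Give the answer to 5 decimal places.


ρ_sc(x) = (1/(2π)) √(4 − x²). With x = -0.362:
  4 − x² = 4 − (-0.362)² = 4 − 0.131044 = 3.868956.
  √(4 − x²) = 1.966966.
  1/(2π) = 0.159155.
  ρ_sc(-0.362) = 0.159155 · 1.966966 = 0.313052.

Rounded to 5 decimal places: ρ_sc(-0.362) ≈ 0.31305.


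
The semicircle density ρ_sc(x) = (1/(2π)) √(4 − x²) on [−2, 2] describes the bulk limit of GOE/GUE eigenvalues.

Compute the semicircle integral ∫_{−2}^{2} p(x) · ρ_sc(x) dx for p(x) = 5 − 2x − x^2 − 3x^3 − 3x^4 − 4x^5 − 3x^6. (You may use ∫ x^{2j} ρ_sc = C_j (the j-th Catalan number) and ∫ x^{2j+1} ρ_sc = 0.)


Write p(x) = Σ a_i x^i, split into monomials and integrate each against ρ_sc separately.
Using ∫ x^{2j} ρ_sc = C_j = (1/(j+1)) C(2j, j) (Catalan numbers) and ∫ x^{2j+1} ρ_sc = 0 (odd monomials vanish by symmetry):
  i = 0 (even): a_0 · C_{0} = 5 · 1 = 5
  i = 1 (odd): ∫ x^1 ρ_sc = 0 (vanishes)
  i = 2 (even): a_2 · C_{1} = -1 · 1 = -1
  i = 3 (odd): ∫ x^3 ρ_sc = 0 (vanishes)
  i = 4 (even): a_4 · C_{2} = -3 · 2 = -6
  i = 5 (odd): ∫ x^5 ρ_sc = 0 (vanishes)
  i = 6 (even): a_6 · C_{3} = -3 · 5 = -15

Summing the contributions: ∫_{−2}^{2} p(x) ρ_sc(x) dx = 5 + (-1) + (-6) + (-15) = -17.


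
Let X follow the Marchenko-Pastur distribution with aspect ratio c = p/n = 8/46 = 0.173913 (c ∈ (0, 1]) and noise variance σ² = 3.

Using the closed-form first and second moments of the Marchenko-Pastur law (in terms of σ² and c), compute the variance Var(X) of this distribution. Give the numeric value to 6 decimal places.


Recall the MP moments m_1 = E[X] = σ² and m_2 = E[X²] = σ⁴ (1 + c).
m_1 = E[X] = σ² = 3, so m_1² = 9.
m_2 = E[X²] = σ⁴ (1 + c) = 9 · (1 + 0.173913) = 9 · 1.173913 = 10.565217.
(Note m_2 − m_1² simplifies to c · σ⁴ = 0.173913 · 9.)

Var(X) = m_2 − m_1² = 10.565217 − 9 = 1.565217.


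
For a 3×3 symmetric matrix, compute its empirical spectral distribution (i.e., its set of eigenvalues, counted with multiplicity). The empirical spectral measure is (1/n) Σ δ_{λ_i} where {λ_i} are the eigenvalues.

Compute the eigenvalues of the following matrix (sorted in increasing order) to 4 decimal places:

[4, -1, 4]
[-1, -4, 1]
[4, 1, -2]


Since M is real symmetric, all three eigenvalues are real; they are the roots of det(λI − M) = λ³ − (tr M) λ² + s λ − det M, where s is the sum of the principal 2×2 minors.
tr M = 4 + (-4) + (-2) = -2.
s = (4·(-4) − (-1)²) + (4·(-2) − 4²) + ((-4)·(-2) − 1²) = -17 + (-24) + 7 = -34.
det M (expand along row 1) = 4·7 − (-1)·(-2) + 4·15 = 86.
Characteristic polynomial: λ³ + 2λ² − 34λ − 86 = 0.
Substitute λ = y + (tr M)/3 = y − 0.666667 to remove the quadratic term: y³ + p·y + q = 0 with p = s − (tr M)²/3 = -35.333333 and q = −2(tr M)³/27 + (tr M)·s/3 − det M = -62.740741.
Three real roots ⇒ use the trigonometric (Viète) form: r = 2√(−p/3) = 6.863753, φ = arccos(3q/(p·r)) = arccos(0.776112) = 0.682319 rad.
y_k = r·cos(φ/3 − 2πk/3) for k = 0, 1, 2 gives y = 6.686990, -2.003177, -4.683813.
λ_k = y_k − 0.666667 gives λ = 6.0203, -2.6698, -5.3505 (check: the sum is -2.0000 = tr M).

Eigenvalues sorted in increasing order: [-5.3505, -2.6698, 6.0203].


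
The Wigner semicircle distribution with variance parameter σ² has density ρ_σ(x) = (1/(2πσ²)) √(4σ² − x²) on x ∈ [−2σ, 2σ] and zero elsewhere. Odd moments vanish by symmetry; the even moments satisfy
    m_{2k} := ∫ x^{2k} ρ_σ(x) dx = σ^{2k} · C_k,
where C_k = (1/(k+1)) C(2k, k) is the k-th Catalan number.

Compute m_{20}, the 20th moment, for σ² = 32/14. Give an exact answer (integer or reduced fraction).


By the scaled semicircle moment identity, m_{2k} = σ^{2k} · C_k with k = 10.
C_10 = (1/(k+1)) · C(2k, k) = (1/11) · C(20, 10) = (1/11) · 184756 = 16796.
σ^{2k} = (σ²)^k = (32/14)^10 = 1099511627776/282475249.

Therefore m_{20} = σ^{20} · C_10 = (1099511627776/282475249) · 16796 = 18467397300125696/282475249.


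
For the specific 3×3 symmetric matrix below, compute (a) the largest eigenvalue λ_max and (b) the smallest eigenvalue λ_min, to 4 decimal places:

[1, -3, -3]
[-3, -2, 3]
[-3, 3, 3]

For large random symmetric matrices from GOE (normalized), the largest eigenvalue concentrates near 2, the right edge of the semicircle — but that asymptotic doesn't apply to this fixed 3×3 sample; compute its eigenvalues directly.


Since M is real symmetric, all three eigenvalues are real; they are the roots of det(λI − M) = λ³ − (tr M) λ² + s λ − det M, where s is the sum of the principal 2×2 minors.
tr M = 1 + (-2) + 3 = 2.
s = (1·(-2) − (-3)²) + (1·3 − (-3)²) + ((-2)·3 − 3²) = -11 + (-6) + (-15) = -32.
det M (expand along row 1) = 1·(-15) − (-3)·0 + (-3)·(-15) = 30.
Characteristic polynomial: λ³ − 2λ² − 32λ − 30 = 0.
Substitute λ = y + (tr M)/3 = y + 0.666667 to remove the quadratic term: y³ + p·y + q = 0 with p = s − (tr M)²/3 = -33.333333 and q = −2(tr M)³/27 + (tr M)·s/3 − det M = -51.925926.
Three real roots ⇒ use the trigonometric (Viète) form: r = 2√(−p/3) = 6.666667, φ = arccos(3q/(p·r)) = arccos(0.701000) = 0.793998 rad.
y_k = r·cos(φ/3 − 2πk/3) for k = 0, 1, 2 gives y = 6.434533, -1.706995, -4.727539.
λ_k = y_k + 0.666667 gives λ = 7.1012, -1.0403, -4.0609 (check: the sum is 2.0000 = tr M).

Hence λ_max = 7.1012 and λ_min = -4.0609.


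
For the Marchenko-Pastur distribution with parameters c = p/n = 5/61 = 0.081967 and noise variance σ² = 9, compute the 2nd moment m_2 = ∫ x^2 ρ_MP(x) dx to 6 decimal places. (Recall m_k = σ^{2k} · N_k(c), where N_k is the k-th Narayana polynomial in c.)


E[X²] = σ⁴ (1 + c) (second MP moment). With σ² = 9 (so σ⁴ = 81) and c = 5/61 = 0.081967: E[X²] = 81 · (1 + 0.081967) = 81 · 1.081967.

So E[X^2] = 87.639344.


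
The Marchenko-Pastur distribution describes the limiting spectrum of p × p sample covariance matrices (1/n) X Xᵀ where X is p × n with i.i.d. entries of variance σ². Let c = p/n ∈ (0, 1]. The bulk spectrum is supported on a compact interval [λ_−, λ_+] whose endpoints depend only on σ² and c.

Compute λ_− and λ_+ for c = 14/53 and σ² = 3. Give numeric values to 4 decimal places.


c = 14/53 = 0.264151; √c = 0.513956.
λ_− = σ² (1 − √c)² = 3 · (1 − 0.513956)² = 3 · (0.486044)² = 0.708716.
λ_+ = σ² (1 + √c)² = 3 · (1 + 0.513956)² = 3 · (1.513956)² = 6.876190.

Rounded to 4 decimal places: λ_− ≈ 0.7087, λ_+ ≈ 6.8762.


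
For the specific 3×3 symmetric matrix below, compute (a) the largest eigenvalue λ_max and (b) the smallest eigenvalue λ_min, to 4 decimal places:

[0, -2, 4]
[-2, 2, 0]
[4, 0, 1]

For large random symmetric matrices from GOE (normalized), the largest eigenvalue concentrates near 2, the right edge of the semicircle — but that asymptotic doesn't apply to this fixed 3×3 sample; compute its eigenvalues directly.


Since M is real symmetric, all three eigenvalues are real; they are the roots of det(λI − M) = λ³ − (tr M) λ² + s λ − det M, where s is the sum of the principal 2×2 minors.
tr M = 0 + 2 + 1 = 3.
s = (0·2 − (-2)²) + (0·1 − 4²) + (2·1 − 0²) = -4 + (-16) + 2 = -18.
det M (expand along row 1) = 0·2 − (-2)·(-2) + 4·(-8) = -36.
Characteristic polynomial: λ³ − 3λ² − 18λ + 36 = 0.
Substitute λ = y + (tr M)/3 = y + 1.000000 to remove the quadratic term: y³ + p·y + q = 0 with p = s − (tr M)²/3 = -21.000000 and q = −2(tr M)³/27 + (tr M)·s/3 − det M = 16.000000.
Three real roots ⇒ use the trigonometric (Viète) form: r = 2√(−p/3) = 5.291503, φ = arccos(3q/(p·r)) = arccos(-0.431959) = 2.017461 rad.
y_k = r·cos(φ/3 − 2πk/3) for k = 0, 1, 2 gives y = 4.139410, 0.784934, -4.924344.
λ_k = y_k + 1.000000 gives λ = 5.1394, 1.7849, -3.9243 (check: the sum is 3.0000 = tr M).

Hence λ_max = 5.1394 and λ_min = -3.9243.


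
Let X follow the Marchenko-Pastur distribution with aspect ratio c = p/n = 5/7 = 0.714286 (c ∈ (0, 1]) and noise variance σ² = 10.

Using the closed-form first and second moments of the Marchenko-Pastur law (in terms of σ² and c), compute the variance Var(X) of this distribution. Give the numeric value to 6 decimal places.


Recall the MP moments m_1 = E[X] = σ² and m_2 = E[X²] = σ⁴ (1 + c).
m_1 = E[X] = σ² = 10, so m_1² = 100.
m_2 = E[X²] = σ⁴ (1 + c) = 100 · (1 + 0.714286) = 100 · 1.714286 = 171.428571.
(Note m_2 − m_1² simplifies to c · σ⁴ = 0.714286 · 100.)

Var(X) = m_2 − m_1² = 171.428571 − 100 = 71.428571.


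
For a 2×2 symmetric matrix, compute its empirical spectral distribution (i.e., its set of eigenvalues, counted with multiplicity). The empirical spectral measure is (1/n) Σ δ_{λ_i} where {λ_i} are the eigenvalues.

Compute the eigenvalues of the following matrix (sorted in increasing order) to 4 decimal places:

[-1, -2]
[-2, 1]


Since M is real symmetric, both eigenvalues are real; they are the roots of det(λI − M) = λ² − (tr M) λ + det M.
tr M = -1 + 1 = 0.
det M = (-1)·1 − (-2)² = -1 − 4 = -5.
Characteristic polynomial: λ² − 5 = 0.
Discriminant Δ = (tr M)² − 4·det M = 0 − (-20) = 20; √Δ = 4.472136.
λ = (tr M ± √Δ)/2 = (0 ± 4.472136)/2, giving (tr M − √Δ)/2 = -2.2361 and (tr M + √Δ)/2 = 2.2361.

Eigenvalues sorted in increasing order: [-2.2361, 2.2361].


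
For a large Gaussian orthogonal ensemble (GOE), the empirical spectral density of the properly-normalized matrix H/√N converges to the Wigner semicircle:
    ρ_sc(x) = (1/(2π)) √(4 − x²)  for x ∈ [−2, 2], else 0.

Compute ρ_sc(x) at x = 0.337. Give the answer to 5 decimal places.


ρ_sc(x) = (1/(2π)) √(4 − x²). With x = 0.337:
  4 − x² = 4 − (0.337)² = 4 − 0.113569 = 3.886431.
  √(4 − x²) = 1.971403.
  1/(2π) = 0.159155.
  ρ_sc(0.337) = 0.159155 · 1.971403 = 0.313759.

Rounded to 5 decimal places: ρ_sc(0.337) ≈ 0.31376.


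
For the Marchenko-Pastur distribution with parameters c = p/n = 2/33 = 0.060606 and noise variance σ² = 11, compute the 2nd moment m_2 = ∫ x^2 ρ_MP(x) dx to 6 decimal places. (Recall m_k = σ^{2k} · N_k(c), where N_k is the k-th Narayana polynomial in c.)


E[X²] = σ⁴ (1 + c) (second MP moment). With σ² = 11 (so σ⁴ = 121) and c = 2/33 = 0.060606: E[X²] = 121 · (1 + 0.060606) = 121 · 1.060606.

So E[X^2] = 128.333333.


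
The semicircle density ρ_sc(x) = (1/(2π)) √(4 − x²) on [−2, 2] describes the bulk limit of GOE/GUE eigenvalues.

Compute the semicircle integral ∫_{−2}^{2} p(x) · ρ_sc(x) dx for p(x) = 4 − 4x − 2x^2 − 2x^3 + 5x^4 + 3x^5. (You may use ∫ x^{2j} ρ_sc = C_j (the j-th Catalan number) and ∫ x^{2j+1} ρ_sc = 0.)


Write p(x) = Σ a_i x^i, split into monomials and integrate each against ρ_sc separately.
Using ∫ x^{2j} ρ_sc = C_j = (1/(j+1)) C(2j, j) (Catalan numbers) and ∫ x^{2j+1} ρ_sc = 0 (odd monomials vanish by symmetry):
  i = 0 (even): a_0 · C_{0} = 4 · 1 = 4
  i = 1 (odd): ∫ x^1 ρ_sc = 0 (vanishes)
  i = 2 (even): a_2 · C_{1} = -2 · 1 = -2
  i = 3 (odd): ∫ x^3 ρ_sc = 0 (vanishes)
  i = 4 (even): a_4 · C_{2} = 5 · 2 = 10
  i = 5 (odd): ∫ x^5 ρ_sc = 0 (vanishes)

Summing the contributions: ∫_{−2}^{2} p(x) ρ_sc(x) dx = 4 + (-2) + 10 = 12.


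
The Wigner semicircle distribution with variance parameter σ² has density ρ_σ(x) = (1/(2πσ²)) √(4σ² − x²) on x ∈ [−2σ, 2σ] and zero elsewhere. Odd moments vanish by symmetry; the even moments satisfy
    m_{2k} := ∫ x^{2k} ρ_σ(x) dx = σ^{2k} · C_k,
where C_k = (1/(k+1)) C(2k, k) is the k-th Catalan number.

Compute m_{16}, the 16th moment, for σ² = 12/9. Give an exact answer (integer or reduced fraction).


By the scaled semicircle moment identity, m_{2k} = σ^{2k} · C_k with k = 8.
C_8 = (1/(k+1)) · C(2k, k) = (1/9) · C(16, 8) = (1/9) · 12870 = 1430.
σ^{2k} = (σ²)^k = (12/9)^8 = 65536/6561.

Therefore m_{16} = σ^{16} · C_8 = (65536/6561) · 1430 = 93716480/6561.


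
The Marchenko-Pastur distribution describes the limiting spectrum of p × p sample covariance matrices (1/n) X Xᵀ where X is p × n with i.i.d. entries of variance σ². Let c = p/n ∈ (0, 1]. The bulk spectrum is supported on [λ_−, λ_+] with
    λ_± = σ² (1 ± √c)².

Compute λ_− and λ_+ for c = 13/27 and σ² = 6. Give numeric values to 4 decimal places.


c = 13/27 = 0.481481; √c = 0.693889.
λ_− = σ² (1 − √c)² = 6 · (1 − 0.693889)² = 6 · (0.306111)² = 0.562225.
λ_+ = σ² (1 + √c)² = 6 · (1 + 0.693889)² = 6 · (1.693889)² = 17.215553.

Rounded to 4 decimal places: λ_− ≈ 0.5622, λ_+ ≈ 17.2156.


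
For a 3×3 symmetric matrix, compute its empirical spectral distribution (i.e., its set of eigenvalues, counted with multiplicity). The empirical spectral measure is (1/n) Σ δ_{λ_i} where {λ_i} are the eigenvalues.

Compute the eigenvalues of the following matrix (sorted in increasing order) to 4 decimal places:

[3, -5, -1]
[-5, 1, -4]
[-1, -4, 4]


Since M is real symmetric, all three eigenvalues are real; they are the roots of det(λI − M) = λ³ − (tr M) λ² + s λ − det M, where s is the sum of the principal 2×2 minors.
tr M = 3 + 1 + 4 = 8.
s = (3·1 − (-5)²) + (3·4 − (-1)²) + (1·4 − (-4)²) = -22 + 11 + (-12) = -23.
det M (expand along row 1) = 3·(-12) − (-5)·(-24) + (-1)·21 = -177.
Characteristic polynomial: λ³ − 8λ² − 23λ + 177 = 0.
Substitute λ = y + (tr M)/3 = y + 2.666667 to remove the quadratic term: y³ + p·y + q = 0 with p = s − (tr M)²/3 = -44.333333 and q = −2(tr M)³/27 + (tr M)·s/3 − det M = 77.740741.
Three real roots ⇒ use the trigonometric (Viète) form: r = 2√(−p/3) = 7.688375, φ = arccos(3q/(p·r)) = arccos(-0.684235) = 2.324350 rad.
y_k = r·cos(φ/3 − 2πk/3) for k = 0, 1, 2 gives y = 5.493903, 1.910957, -7.404860.
λ_k = y_k + 2.666667 gives λ = 8.1606, 4.5776, -4.7382 (check: the sum is 8.0000 = tr M).

Eigenvalues sorted in increasing order: [-4.7382, 4.5776, 8.1606].
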